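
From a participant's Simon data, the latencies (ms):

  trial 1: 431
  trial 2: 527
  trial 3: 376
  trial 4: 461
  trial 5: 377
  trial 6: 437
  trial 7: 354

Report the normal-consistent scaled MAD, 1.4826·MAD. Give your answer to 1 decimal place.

Sorted: 354, 376, 377, 431, 437, 461, 527 → median = 431
|x − 431| sorted: 0, 6, 30, 54, 55, 77, 96 → MAD = 54
Robust SD ≈ 1.4826 × 54 = 80.060

80.1 ms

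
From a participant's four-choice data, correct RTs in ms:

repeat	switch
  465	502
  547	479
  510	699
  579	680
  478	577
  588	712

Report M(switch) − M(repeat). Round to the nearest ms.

M(repeat) = 3167/6 = 527.833
M(switch) = 3649/6 = 608.167
Difference = 608.167 − 527.833 = 80.333 ms

80 ms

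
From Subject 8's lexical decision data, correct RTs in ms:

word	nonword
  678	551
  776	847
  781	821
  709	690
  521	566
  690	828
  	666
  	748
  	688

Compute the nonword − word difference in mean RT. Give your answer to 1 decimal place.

M(word) = 4155/6 = 692.500
M(nonword) = 6405/9 = 711.667
Difference = 711.667 − 692.500 = 19.167 ms

19.2 ms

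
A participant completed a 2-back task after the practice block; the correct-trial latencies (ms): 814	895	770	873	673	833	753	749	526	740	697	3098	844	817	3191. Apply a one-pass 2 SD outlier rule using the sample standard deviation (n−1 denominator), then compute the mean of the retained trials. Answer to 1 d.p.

768.0 ms

n = 15, ΣRT = 16273, M = 1084.867
Σ(x−M)² = 9909437.73; s = √(9909437.73/14) = 841.319
Cutoffs: 1084.867 ± 2·841.319 → [-597.8, 2767.5]
Outside: 3098, 3191 → excluded.
Retained (n=13): Σ = 9984, mean = 9984/13 = 768.000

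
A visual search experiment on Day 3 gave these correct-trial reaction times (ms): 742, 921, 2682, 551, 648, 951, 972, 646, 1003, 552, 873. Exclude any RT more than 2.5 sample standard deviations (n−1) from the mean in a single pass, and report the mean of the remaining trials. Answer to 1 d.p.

n = 11, ΣRT = 10541, M = 958.273
Σ(x−M)² = 3553624.18; s = √(3553624.18/10) = 596.123
Cutoffs: 958.273 ± 2.5·596.123 → [-532.0, 2448.6]
Outside: 2682 → excluded.
Retained (n=10): Σ = 7859, mean = 7859/10 = 785.900

785.9 ms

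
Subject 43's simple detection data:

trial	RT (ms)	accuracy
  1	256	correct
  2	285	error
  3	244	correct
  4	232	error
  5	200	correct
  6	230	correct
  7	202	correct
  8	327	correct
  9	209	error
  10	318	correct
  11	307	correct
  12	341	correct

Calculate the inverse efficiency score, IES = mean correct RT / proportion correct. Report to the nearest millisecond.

Correct trials (n=9): 256, 244, 200, 230, 202, 327, 318, 307, 341
Mean correct RT = 2425/9 = 269.4444 ms
Proportion correct = 9/12
IES = 269.4444 / (9/12) = 359.259 ms

359 ms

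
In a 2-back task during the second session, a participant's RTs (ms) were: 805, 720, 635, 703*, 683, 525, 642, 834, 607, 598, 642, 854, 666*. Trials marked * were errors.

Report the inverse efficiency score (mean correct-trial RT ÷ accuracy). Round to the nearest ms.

Correct trials (n=11): 805, 720, 635, 683, 525, 642, 834, 607, 598, 642, 854
Mean correct RT = 7545/11 = 685.9091 ms
Proportion correct = 11/13
IES = 685.9091 / (11/13) = 810.620 ms

811 ms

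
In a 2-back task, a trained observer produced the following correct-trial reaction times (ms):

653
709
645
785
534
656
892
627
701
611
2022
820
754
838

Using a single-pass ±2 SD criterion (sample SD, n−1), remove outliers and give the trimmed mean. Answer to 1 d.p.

709.6 ms

n = 14, ΣRT = 11247, M = 803.357
Σ(x−M)² = 1726633.21; s = √(1726633.21/13) = 364.442
Cutoffs: 803.357 ± 2·364.442 → [74.5, 1532.2]
Outside: 2022 → excluded.
Retained (n=13): Σ = 9225, mean = 9225/13 = 709.615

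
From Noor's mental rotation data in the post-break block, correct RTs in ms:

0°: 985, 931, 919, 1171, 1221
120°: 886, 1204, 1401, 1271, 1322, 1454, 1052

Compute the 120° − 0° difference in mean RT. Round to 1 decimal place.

181.7 ms

M(0°) = 5227/5 = 1045.400
M(120°) = 8590/7 = 1227.143
Difference = 1227.143 − 1045.400 = 181.743 ms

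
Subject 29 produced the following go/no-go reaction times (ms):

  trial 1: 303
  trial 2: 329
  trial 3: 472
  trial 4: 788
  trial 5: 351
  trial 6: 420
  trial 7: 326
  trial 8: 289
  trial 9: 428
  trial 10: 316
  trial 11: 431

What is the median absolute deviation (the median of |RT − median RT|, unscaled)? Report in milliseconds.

62 ms

Sorted: 289, 303, 316, 326, 329, 351, 420, 428, 431, 472, 788 → median = 351
|x − 351|: 48, 22, 121, 437, 0, 69, 25, 62, 77, 35, 80
Sorted deviations: 0, 22, 25, 35, 48, 62, 69, 77, 80, 121, 437 → MAD = 62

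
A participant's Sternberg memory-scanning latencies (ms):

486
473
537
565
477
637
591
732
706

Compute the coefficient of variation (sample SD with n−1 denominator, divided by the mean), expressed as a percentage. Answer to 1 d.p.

16.8%

n = 9, Σ = 5204, M = 578.2222
Σ(x−M)² = 75289.556; s = √(75289.556/8) = 97.0113
CV = 97.0113 / 578.2222 = 0.16778 = 16.778%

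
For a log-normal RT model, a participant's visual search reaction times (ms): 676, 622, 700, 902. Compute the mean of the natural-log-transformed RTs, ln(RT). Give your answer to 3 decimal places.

ln(RT): 6.5162, 6.4329, 6.5511, 6.8046
Σ ln(RT) = 26.3048
Mean = 26.3048/4 = 6.57621

6.576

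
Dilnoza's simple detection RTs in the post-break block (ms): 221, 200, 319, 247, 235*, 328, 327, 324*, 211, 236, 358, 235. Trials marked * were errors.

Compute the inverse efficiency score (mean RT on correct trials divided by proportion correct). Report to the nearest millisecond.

322 ms

Correct trials (n=10): 221, 200, 319, 247, 328, 327, 211, 236, 358, 235
Mean correct RT = 2682/10 = 268.2000 ms
Proportion correct = 10/12
IES = 268.2000 / (10/12) = 321.840 ms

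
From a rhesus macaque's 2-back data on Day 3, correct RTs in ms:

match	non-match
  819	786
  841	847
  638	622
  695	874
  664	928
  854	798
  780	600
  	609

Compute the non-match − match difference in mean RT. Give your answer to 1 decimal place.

2.1 ms

M(match) = 5291/7 = 755.857
M(non-match) = 6064/8 = 758.000
Difference = 758.000 − 755.857 = 2.143 ms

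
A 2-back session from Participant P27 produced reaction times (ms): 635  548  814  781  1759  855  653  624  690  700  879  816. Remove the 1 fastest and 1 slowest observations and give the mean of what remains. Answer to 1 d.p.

744.7 ms

Sorted: 548, 624, 635, 653, 690, 700, 781, 814, 816, 855, 879, 1759
Drop lowest 1 (548) and highest 1 (1759)
Remaining (n=10): Σ = 7447, mean = 7447/10 = 744.700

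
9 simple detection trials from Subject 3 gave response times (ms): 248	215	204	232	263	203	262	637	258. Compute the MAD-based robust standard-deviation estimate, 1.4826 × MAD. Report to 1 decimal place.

23.7 ms

Sorted: 203, 204, 215, 232, 248, 258, 262, 263, 637 → median = 248
|x − 248| sorted: 0, 10, 14, 15, 16, 33, 44, 45, 389 → MAD = 16
Robust SD ≈ 1.4826 × 16 = 23.722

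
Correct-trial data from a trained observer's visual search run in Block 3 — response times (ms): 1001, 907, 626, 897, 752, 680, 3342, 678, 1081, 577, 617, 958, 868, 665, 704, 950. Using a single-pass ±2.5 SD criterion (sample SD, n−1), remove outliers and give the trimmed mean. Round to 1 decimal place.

797.4 ms

n = 16, ΣRT = 15303, M = 956.438
Σ(x−M)² = 6435031.94; s = √(6435031.94/15) = 654.983
Cutoffs: 956.438 ± 2.5·654.983 → [-681.0, 2593.9]
Outside: 3342 → excluded.
Retained (n=15): Σ = 11961, mean = 11961/15 = 797.400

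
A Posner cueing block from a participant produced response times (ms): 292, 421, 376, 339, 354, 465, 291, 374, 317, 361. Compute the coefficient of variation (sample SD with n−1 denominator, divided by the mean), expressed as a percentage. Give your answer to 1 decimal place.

n = 10, Σ = 3590, M = 359.0000
Σ(x−M)² = 26900.000; s = √(26900.000/9) = 54.6707
CV = 54.6707 / 359.0000 = 0.15229 = 15.229%

15.2%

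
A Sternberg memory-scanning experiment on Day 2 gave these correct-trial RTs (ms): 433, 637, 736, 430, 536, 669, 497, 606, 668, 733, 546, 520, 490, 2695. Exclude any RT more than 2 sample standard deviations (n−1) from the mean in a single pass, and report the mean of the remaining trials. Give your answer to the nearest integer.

n = 14, ΣRT = 10196, M = 728.286
Σ(x−M)² = 4298508.86; s = √(4298508.86/13) = 575.026
Cutoffs: 728.286 ± 2·575.026 → [-421.8, 1878.3]
Outside: 2695 → excluded.
Retained (n=13): Σ = 7501, mean = 7501/13 = 577.000

577 ms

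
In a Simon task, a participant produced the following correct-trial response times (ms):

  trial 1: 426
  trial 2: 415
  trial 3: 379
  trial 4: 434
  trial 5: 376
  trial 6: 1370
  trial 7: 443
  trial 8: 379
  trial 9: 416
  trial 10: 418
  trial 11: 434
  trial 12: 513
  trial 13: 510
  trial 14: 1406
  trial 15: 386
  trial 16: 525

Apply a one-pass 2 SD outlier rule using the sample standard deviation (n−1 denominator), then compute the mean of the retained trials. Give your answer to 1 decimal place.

432.4 ms

n = 16, ΣRT = 8830, M = 551.875
Σ(x−M)² = 1631669.75; s = √(1631669.75/15) = 329.815
Cutoffs: 551.875 ± 2·329.815 → [-107.8, 1211.5]
Outside: 1370, 1406 → excluded.
Retained (n=14): Σ = 6054, mean = 6054/14 = 432.429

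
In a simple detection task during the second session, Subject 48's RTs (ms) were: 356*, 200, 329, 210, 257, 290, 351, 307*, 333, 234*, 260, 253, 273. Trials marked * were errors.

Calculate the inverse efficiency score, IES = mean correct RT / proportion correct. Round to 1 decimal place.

358.3 ms

Correct trials (n=10): 200, 329, 210, 257, 290, 351, 333, 260, 253, 273
Mean correct RT = 2756/10 = 275.6000 ms
Proportion correct = 10/13
IES = 275.6000 / (10/13) = 358.280 ms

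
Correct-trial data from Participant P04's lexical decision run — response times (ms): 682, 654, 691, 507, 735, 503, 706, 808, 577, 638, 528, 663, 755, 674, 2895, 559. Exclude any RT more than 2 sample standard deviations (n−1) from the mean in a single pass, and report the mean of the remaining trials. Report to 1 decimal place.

645.3 ms

n = 16, ΣRT = 12575, M = 785.938
Σ(x−M)² = 4864872.94; s = √(4864872.94/15) = 569.495
Cutoffs: 785.938 ± 2·569.495 → [-353.1, 1924.9]
Outside: 2895 → excluded.
Retained (n=15): Σ = 9680, mean = 9680/15 = 645.333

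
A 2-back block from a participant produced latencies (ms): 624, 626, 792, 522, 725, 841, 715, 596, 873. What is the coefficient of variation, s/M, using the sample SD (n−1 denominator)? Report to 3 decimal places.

n = 9, Σ = 6314, M = 701.5556
Σ(x−M)² = 112854.222; s = √(112854.222/8) = 118.7720
CV = 118.7720 / 701.5556 = 0.16930

0.169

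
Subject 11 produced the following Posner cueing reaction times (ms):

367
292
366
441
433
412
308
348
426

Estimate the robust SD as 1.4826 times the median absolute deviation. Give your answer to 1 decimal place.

87.5 ms

Sorted: 292, 308, 348, 366, 367, 412, 426, 433, 441 → median = 367
|x − 367| sorted: 0, 1, 19, 45, 59, 59, 66, 74, 75 → MAD = 59
Robust SD ≈ 1.4826 × 59 = 87.473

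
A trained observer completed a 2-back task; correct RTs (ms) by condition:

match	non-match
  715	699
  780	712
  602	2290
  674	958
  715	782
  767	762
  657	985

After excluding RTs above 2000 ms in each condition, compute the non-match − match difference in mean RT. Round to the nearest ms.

non-match: exclude 2290
M(match) = 4910/7 = 701.429
M(non-match) = 4898/6 = 816.333
Difference = 816.333 − 701.429 = 114.905 ms

115 ms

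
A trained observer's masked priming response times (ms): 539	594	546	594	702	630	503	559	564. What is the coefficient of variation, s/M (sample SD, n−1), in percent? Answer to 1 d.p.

n = 9, Σ = 5231, M = 581.2222
Σ(x−M)² = 27225.556; s = √(27225.556/8) = 58.3369
CV = 58.3369 / 581.2222 = 0.10037 = 10.037%

10.0%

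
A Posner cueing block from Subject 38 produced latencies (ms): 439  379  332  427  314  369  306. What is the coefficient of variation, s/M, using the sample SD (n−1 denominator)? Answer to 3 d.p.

0.144

n = 7, Σ = 2566, M = 366.5714
Σ(x−M)² = 16685.714; s = √(16685.714/6) = 52.7347
CV = 52.7347 / 366.5714 = 0.14386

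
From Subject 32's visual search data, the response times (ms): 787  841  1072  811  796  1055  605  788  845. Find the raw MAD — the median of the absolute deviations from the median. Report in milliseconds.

Sorted: 605, 787, 788, 796, 811, 841, 845, 1055, 1072 → median = 811
|x − 811|: 24, 30, 261, 0, 15, 244, 206, 23, 34
Sorted deviations: 0, 15, 23, 24, 30, 34, 206, 244, 261 → MAD = 30

30 ms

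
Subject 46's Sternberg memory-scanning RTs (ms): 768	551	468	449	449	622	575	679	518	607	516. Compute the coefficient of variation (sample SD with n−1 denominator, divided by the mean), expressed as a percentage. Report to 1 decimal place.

n = 11, Σ = 6202, M = 563.8182
Σ(x−M)² = 100429.636; s = √(100429.636/10) = 100.2146
CV = 100.2146 / 563.8182 = 0.17774 = 17.774%

17.8%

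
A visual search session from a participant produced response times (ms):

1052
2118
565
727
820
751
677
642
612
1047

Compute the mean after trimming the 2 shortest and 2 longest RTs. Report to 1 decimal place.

Sorted: 565, 612, 642, 677, 727, 751, 820, 1047, 1052, 2118
Drop lowest 2 (565, 612) and highest 2 (1052, 2118)
Remaining (n=6): Σ = 4664, mean = 4664/6 = 777.333

777.3 ms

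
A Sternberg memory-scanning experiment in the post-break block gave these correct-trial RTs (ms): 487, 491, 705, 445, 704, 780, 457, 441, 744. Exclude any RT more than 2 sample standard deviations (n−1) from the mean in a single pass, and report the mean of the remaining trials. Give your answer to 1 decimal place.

n = 9, ΣRT = 5254, M = 583.778
Σ(x−M)² = 167013.56; s = √(167013.56/8) = 144.488
Cutoffs: 583.778 ± 2·144.488 → [294.8, 872.8]
No RTs fall outside the cutoffs; all 9 retained. Mean = 5254/9 = 583.778

583.8 ms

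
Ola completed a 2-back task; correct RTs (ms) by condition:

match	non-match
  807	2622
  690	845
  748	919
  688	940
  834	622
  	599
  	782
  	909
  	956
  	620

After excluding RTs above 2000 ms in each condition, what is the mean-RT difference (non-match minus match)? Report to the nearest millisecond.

non-match: exclude 2622
M(match) = 3767/5 = 753.400
M(non-match) = 7192/9 = 799.111
Difference = 799.111 − 753.400 = 45.711 ms

46 ms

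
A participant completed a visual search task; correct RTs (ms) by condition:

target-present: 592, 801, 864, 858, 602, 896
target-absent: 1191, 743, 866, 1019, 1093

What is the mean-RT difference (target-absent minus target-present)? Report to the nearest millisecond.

214 ms

M(target-present) = 4613/6 = 768.833
M(target-absent) = 4912/5 = 982.400
Difference = 982.400 − 768.833 = 213.567 ms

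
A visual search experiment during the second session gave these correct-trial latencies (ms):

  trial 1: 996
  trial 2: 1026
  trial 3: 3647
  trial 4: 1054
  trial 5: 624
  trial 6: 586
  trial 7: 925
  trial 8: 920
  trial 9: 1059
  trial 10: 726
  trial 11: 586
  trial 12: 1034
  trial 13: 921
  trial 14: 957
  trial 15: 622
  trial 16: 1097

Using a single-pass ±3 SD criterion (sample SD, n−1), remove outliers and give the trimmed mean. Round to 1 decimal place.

n = 16, ΣRT = 16780, M = 1048.750
Σ(x−M)² = 7708481.00; s = √(7708481.00/15) = 716.867
Cutoffs: 1048.750 ± 3·716.867 → [-1101.9, 3199.4]
Outside: 3647 → excluded.
Retained (n=15): Σ = 13133, mean = 13133/15 = 875.533

875.5 ms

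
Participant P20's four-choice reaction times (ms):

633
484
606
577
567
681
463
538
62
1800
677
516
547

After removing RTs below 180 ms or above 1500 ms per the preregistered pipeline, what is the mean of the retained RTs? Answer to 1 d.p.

Excluded: 62, 1800
Retained (n=11): Σ = 6289
Mean = 6289/11 = 571.7273

571.7 ms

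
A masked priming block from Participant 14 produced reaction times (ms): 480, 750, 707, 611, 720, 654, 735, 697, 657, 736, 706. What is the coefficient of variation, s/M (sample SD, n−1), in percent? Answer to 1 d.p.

n = 11, Σ = 7453, M = 677.5455
Σ(x−M)² = 60254.727; s = √(60254.727/10) = 77.6239
CV = 77.6239 / 677.5455 = 0.11457 = 11.457%

11.5%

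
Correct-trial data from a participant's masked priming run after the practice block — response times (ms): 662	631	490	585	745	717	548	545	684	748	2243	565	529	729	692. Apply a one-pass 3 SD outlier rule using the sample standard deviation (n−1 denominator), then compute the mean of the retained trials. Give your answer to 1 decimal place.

n = 15, ΣRT = 11113, M = 740.867
Σ(x−M)² = 2519701.73; s = √(2519701.73/14) = 424.239
Cutoffs: 740.867 ± 3·424.239 → [-531.9, 2013.6]
Outside: 2243 → excluded.
Retained (n=14): Σ = 8870, mean = 8870/14 = 633.571

633.6 ms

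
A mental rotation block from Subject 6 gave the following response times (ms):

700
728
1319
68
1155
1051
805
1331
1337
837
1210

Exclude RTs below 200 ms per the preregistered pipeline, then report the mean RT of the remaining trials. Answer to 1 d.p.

Excluded: 68
Retained (n=10): Σ = 10473
Mean = 10473/10 = 1047.3000

1047.3 ms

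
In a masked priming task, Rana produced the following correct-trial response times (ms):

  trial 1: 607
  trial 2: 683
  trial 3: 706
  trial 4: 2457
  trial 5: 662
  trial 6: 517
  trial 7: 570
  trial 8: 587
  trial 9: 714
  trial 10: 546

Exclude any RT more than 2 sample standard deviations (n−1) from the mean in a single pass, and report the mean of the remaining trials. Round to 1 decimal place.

621.3 ms

n = 10, ΣRT = 8049, M = 804.900
Σ(x−M)² = 3074496.90; s = √(3074496.90/9) = 584.475
Cutoffs: 804.900 ± 2·584.475 → [-364.0, 1973.8]
Outside: 2457 → excluded.
Retained (n=9): Σ = 5592, mean = 5592/9 = 621.333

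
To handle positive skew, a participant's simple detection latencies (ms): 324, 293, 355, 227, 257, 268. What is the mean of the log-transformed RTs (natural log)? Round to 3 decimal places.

5.650

ln(RT): 5.7807, 5.6802, 5.8721, 5.4250, 5.5491, 5.5910
Σ ln(RT) = 33.8980
Mean = 33.8980/6 = 5.64967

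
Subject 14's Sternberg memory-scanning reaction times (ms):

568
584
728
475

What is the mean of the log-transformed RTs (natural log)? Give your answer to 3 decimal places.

6.366

ln(RT): 6.3421, 6.3699, 6.5903, 6.1633
Σ ln(RT) = 25.4656
Mean = 25.4656/4 = 6.36641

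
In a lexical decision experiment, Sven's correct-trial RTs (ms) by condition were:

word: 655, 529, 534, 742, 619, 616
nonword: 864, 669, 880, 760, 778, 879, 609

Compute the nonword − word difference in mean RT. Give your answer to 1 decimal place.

M(word) = 3695/6 = 615.833
M(nonword) = 5439/7 = 777.000
Difference = 777.000 − 615.833 = 161.167 ms

161.2 ms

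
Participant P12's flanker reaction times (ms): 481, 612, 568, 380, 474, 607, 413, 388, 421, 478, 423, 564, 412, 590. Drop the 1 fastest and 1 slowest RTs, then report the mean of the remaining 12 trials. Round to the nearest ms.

Sorted: 380, 388, 412, 413, 421, 423, 474, 478, 481, 564, 568, 590, 607, 612
Drop lowest 1 (380) and highest 1 (612)
Remaining (n=12): Σ = 5819, mean = 5819/12 = 484.917

485 ms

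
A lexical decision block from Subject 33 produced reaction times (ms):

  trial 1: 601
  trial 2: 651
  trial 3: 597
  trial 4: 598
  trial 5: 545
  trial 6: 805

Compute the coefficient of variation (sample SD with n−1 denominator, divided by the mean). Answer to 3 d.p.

n = 6, Σ = 3797, M = 632.8333
Σ(x−M)² = 41196.833; s = √(41196.833/5) = 90.7710
CV = 90.7710 / 632.8333 = 0.14344

0.143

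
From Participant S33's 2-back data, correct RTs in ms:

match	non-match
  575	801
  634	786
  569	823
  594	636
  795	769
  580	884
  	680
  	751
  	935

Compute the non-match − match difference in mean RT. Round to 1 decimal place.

M(match) = 3747/6 = 624.500
M(non-match) = 7065/9 = 785.000
Difference = 785.000 − 624.500 = 160.500 ms

160.5 ms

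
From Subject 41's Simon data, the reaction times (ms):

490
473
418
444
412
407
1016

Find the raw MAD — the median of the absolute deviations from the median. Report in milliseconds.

Sorted: 407, 412, 418, 444, 473, 490, 1016 → median = 444
|x − 444|: 46, 29, 26, 0, 32, 37, 572
Sorted deviations: 0, 26, 29, 32, 37, 46, 572 → MAD = 32

32 ms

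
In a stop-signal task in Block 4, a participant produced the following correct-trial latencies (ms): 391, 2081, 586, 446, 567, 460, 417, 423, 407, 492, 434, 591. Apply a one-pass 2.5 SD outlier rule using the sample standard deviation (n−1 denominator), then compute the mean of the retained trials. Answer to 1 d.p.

474.0 ms

n = 12, ΣRT = 7295, M = 607.917
Σ(x−M)² = 2422258.92; s = √(2422258.92/11) = 469.260
Cutoffs: 607.917 ± 2.5·469.260 → [-565.2, 1781.1]
Outside: 2081 → excluded.
Retained (n=11): Σ = 5214, mean = 5214/11 = 474.000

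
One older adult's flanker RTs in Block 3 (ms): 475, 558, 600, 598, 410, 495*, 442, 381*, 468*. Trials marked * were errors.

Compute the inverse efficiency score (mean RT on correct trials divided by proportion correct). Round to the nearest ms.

771 ms

Correct trials (n=6): 475, 558, 600, 598, 410, 442
Mean correct RT = 3083/6 = 513.8333 ms
Proportion correct = 6/9
IES = 513.8333 / (6/9) = 770.750 ms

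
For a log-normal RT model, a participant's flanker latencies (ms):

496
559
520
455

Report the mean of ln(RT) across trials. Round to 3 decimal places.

ln(RT): 6.2066, 6.3261, 6.2538, 6.1203
Σ ln(RT) = 24.9069
Mean = 24.9069/4 = 6.22671

6.227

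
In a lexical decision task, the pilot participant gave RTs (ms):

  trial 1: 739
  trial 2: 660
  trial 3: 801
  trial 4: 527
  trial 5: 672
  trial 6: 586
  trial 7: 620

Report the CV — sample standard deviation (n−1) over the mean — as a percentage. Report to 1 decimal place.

n = 7, Σ = 4605, M = 657.8571
Σ(x−M)² = 50998.857; s = √(50998.857/6) = 92.1944
CV = 92.1944 / 657.8571 = 0.14014 = 14.014%

14.0%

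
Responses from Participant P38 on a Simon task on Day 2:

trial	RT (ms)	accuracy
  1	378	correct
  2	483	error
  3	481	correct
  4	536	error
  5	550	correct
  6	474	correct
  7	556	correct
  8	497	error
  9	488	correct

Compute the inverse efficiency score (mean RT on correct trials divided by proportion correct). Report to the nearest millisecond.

732 ms

Correct trials (n=6): 378, 481, 550, 474, 556, 488
Mean correct RT = 2927/6 = 487.8333 ms
Proportion correct = 6/9
IES = 487.8333 / (6/9) = 731.750 ms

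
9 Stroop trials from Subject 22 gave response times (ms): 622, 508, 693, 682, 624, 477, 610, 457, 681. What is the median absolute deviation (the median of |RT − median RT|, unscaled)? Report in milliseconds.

Sorted: 457, 477, 508, 610, 622, 624, 681, 682, 693 → median = 622
|x − 622|: 0, 114, 71, 60, 2, 145, 12, 165, 59
Sorted deviations: 0, 2, 12, 59, 60, 71, 114, 145, 165 → MAD = 60

60 ms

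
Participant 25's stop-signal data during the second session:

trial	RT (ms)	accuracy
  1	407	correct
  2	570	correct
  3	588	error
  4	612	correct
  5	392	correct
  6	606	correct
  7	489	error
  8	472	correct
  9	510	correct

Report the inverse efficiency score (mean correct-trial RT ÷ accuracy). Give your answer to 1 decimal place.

655.5 ms

Correct trials (n=7): 407, 570, 612, 392, 606, 472, 510
Mean correct RT = 3569/7 = 509.8571 ms
Proportion correct = 7/9
IES = 509.8571 / (7/9) = 655.531 ms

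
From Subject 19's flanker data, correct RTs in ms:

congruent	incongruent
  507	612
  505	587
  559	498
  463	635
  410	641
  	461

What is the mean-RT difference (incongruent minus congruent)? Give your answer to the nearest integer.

84 ms

M(congruent) = 2444/5 = 488.800
M(incongruent) = 3434/6 = 572.333
Difference = 572.333 − 488.800 = 83.533 ms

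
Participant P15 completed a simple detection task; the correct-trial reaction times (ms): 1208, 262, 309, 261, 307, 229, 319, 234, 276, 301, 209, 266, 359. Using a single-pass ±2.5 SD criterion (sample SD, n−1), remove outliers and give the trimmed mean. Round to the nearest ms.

n = 13, ΣRT = 4540, M = 349.231
Σ(x−M)² = 819304.31; s = √(819304.31/12) = 261.296
Cutoffs: 349.231 ± 2.5·261.296 → [-304.0, 1002.5]
Outside: 1208 → excluded.
Retained (n=12): Σ = 3332, mean = 3332/12 = 277.667

278 ms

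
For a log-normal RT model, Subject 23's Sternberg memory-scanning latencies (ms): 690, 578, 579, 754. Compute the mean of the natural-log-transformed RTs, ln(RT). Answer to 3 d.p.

ln(RT): 6.5367, 6.3596, 6.3613, 6.6254
Σ ln(RT) = 25.8830
Mean = 25.8830/4 = 6.47074

6.471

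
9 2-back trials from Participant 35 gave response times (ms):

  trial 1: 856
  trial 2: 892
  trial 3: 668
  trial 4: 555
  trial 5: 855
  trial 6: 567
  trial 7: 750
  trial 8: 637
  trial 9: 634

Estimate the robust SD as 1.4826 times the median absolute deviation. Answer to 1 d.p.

149.7 ms

Sorted: 555, 567, 634, 637, 668, 750, 855, 856, 892 → median = 668
|x − 668| sorted: 0, 31, 34, 82, 101, 113, 187, 188, 224 → MAD = 101
Robust SD ≈ 1.4826 × 101 = 149.743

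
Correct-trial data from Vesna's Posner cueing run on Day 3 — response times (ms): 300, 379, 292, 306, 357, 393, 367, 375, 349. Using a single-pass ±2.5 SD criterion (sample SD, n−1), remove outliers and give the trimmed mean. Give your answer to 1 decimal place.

346.4 ms

n = 9, ΣRT = 3118, M = 346.444
Σ(x−M)² = 11340.22; s = √(11340.22/8) = 37.650
Cutoffs: 346.444 ± 2.5·37.650 → [252.3, 440.6]
No RTs fall outside the cutoffs; all 9 retained. Mean = 3118/9 = 346.444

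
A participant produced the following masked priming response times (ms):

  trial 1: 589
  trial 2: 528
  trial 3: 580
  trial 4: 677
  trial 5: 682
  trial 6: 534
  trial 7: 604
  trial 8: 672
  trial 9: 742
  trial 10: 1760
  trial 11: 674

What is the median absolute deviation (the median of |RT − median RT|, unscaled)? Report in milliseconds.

Sorted: 528, 534, 580, 589, 604, 672, 674, 677, 682, 742, 1760 → median = 672
|x − 672|: 83, 144, 92, 5, 10, 138, 68, 0, 70, 1088, 2
Sorted deviations: 0, 2, 5, 10, 68, 70, 83, 92, 138, 144, 1088 → MAD = 70

70 ms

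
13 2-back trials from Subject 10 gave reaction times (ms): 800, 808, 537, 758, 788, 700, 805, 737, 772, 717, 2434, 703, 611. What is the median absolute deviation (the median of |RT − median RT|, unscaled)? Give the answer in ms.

Sorted: 537, 611, 700, 703, 717, 737, 758, 772, 788, 800, 805, 808, 2434 → median = 758
|x − 758|: 42, 50, 221, 0, 30, 58, 47, 21, 14, 41, 1676, 55, 147
Sorted deviations: 0, 14, 21, 30, 41, 42, 47, 50, 55, 58, 147, 221, 1676 → MAD = 47

47 ms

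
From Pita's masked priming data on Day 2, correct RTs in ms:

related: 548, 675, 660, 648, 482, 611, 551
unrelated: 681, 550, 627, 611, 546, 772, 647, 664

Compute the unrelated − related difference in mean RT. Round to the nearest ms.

M(related) = 4175/7 = 596.429
M(unrelated) = 5098/8 = 637.250
Difference = 637.250 − 596.429 = 40.821 ms

41 ms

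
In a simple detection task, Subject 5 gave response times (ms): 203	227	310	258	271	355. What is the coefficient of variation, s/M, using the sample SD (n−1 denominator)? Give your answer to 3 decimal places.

0.204

n = 6, Σ = 1624, M = 270.6667
Σ(x−M)² = 15305.333; s = √(15305.333/5) = 55.3269
CV = 55.3269 / 270.6667 = 0.20441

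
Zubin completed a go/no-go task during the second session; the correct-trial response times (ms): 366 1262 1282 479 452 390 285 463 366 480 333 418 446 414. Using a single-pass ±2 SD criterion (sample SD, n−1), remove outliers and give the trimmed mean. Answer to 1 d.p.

n = 14, ΣRT = 7436, M = 531.143
Σ(x−M)² = 1322265.71; s = √(1322265.71/13) = 318.924
Cutoffs: 531.143 ± 2·318.924 → [-106.7, 1169.0]
Outside: 1262, 1282 → excluded.
Retained (n=12): Σ = 4892, mean = 4892/12 = 407.667

407.7 ms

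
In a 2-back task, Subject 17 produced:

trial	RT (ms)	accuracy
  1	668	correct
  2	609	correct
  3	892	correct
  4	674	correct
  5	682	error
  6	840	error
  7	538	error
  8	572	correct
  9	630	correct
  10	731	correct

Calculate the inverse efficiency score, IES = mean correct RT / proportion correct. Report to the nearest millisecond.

Correct trials (n=7): 668, 609, 892, 674, 572, 630, 731
Mean correct RT = 4776/7 = 682.2857 ms
Proportion correct = 7/10
IES = 682.2857 / (7/10) = 974.694 ms

975 ms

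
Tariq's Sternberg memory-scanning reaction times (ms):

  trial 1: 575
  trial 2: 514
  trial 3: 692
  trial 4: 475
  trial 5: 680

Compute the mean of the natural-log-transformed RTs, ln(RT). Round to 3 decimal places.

ln(RT): 6.3544, 6.2422, 6.5396, 6.1633, 6.5221
Σ ln(RT) = 31.8216
Mean = 31.8216/5 = 6.36432

6.364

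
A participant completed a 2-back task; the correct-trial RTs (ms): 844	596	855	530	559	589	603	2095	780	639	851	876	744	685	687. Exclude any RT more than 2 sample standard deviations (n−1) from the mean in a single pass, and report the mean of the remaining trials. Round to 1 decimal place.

702.7 ms

n = 15, ΣRT = 11933, M = 795.533
Σ(x−M)² = 2001441.73; s = √(2001441.73/14) = 378.101
Cutoffs: 795.533 ± 2·378.101 → [39.3, 1551.7]
Outside: 2095 → excluded.
Retained (n=14): Σ = 9838, mean = 9838/14 = 702.714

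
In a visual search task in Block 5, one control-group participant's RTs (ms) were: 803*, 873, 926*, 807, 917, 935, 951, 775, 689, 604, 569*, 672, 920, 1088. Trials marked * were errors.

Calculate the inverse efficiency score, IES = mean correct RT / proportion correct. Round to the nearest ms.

1068 ms

Correct trials (n=11): 873, 807, 917, 935, 951, 775, 689, 604, 672, 920, 1088
Mean correct RT = 9231/11 = 839.1818 ms
Proportion correct = 11/14
IES = 839.1818 / (11/14) = 1068.050 ms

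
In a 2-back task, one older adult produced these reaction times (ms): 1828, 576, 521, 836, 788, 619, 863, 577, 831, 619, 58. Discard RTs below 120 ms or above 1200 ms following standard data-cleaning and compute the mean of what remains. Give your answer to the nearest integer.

Excluded: 58, 1828
Retained (n=9): Σ = 6230
Mean = 6230/9 = 692.2222

692 ms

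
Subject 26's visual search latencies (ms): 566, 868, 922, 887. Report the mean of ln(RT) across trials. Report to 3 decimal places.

6.680

ln(RT): 6.3386, 6.7662, 6.8265, 6.7878
Σ ln(RT) = 26.7192
Mean = 26.7192/4 = 6.67979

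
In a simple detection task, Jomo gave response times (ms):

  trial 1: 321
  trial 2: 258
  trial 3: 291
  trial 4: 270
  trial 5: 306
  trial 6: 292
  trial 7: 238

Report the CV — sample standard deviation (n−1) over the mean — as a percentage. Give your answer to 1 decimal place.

n = 7, Σ = 1976, M = 282.2857
Σ(x−M)² = 4933.429; s = √(4933.429/6) = 28.6747
CV = 28.6747 / 282.2857 = 0.10158 = 10.158%

10.2%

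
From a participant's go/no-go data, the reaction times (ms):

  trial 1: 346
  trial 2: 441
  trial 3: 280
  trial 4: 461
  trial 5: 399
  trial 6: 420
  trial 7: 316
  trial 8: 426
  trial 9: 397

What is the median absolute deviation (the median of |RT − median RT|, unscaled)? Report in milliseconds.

42 ms

Sorted: 280, 316, 346, 397, 399, 420, 426, 441, 461 → median = 399
|x − 399|: 53, 42, 119, 62, 0, 21, 83, 27, 2
Sorted deviations: 0, 2, 21, 27, 42, 53, 62, 83, 119 → MAD = 42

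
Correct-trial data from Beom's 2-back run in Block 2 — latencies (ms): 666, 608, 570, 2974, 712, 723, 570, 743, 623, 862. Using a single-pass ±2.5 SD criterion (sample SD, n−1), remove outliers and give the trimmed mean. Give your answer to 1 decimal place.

n = 10, ΣRT = 9051, M = 905.100
Σ(x−M)² = 4828530.90; s = √(4828530.90/9) = 732.464
Cutoffs: 905.100 ± 2.5·732.464 → [-926.1, 2736.3]
Outside: 2974 → excluded.
Retained (n=9): Σ = 6077, mean = 6077/9 = 675.222

675.2 ms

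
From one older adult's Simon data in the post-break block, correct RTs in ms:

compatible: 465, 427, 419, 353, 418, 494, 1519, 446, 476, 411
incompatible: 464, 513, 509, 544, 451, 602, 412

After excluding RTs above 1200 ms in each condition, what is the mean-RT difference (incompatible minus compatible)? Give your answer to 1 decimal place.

65.0 ms

compatible: exclude 1519
M(compatible) = 3909/9 = 434.333
M(incompatible) = 3495/7 = 499.286
Difference = 499.286 − 434.333 = 64.952 ms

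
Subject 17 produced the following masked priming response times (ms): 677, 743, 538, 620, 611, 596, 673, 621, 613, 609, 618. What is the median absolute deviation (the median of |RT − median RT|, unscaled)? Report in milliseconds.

Sorted: 538, 596, 609, 611, 613, 618, 620, 621, 673, 677, 743 → median = 618
|x − 618|: 59, 125, 80, 2, 7, 22, 55, 3, 5, 9, 0
Sorted deviations: 0, 2, 3, 5, 7, 9, 22, 55, 59, 80, 125 → MAD = 9

9 ms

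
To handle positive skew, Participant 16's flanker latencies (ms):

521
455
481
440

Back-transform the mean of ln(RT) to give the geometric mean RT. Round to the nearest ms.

ln(RT): 6.2558, 6.1203, 6.1759, 6.0868
Mean ln(RT) = 24.6387/4 = 6.15967
Geometric mean = exp(6.15967) = 473.27 ms

473 ms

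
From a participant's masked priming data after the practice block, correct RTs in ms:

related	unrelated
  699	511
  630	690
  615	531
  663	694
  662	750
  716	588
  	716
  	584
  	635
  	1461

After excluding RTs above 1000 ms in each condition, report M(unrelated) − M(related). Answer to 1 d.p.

unrelated: exclude 1461
M(related) = 3985/6 = 664.167
M(unrelated) = 5699/9 = 633.222
Difference = 633.222 − 664.167 = -30.944 ms

-30.9 ms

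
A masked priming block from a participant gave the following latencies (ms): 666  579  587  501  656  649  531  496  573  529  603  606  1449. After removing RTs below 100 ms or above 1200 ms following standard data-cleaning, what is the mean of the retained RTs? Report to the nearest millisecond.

581 ms

Excluded: 1449
Retained (n=12): Σ = 6976
Mean = 6976/12 = 581.3333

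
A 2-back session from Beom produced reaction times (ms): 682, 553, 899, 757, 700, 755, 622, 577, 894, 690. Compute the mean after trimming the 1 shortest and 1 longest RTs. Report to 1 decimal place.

Sorted: 553, 577, 622, 682, 690, 700, 755, 757, 894, 899
Drop lowest 1 (553) and highest 1 (899)
Remaining (n=8): Σ = 5677, mean = 5677/8 = 709.625

709.6 ms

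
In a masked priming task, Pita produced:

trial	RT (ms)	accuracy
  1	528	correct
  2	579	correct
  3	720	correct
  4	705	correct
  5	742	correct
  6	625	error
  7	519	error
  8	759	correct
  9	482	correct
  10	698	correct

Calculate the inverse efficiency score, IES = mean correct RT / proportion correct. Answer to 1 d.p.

814.5 ms

Correct trials (n=8): 528, 579, 720, 705, 742, 759, 482, 698
Mean correct RT = 5213/8 = 651.6250 ms
Proportion correct = 8/10
IES = 651.6250 / (8/10) = 814.531 ms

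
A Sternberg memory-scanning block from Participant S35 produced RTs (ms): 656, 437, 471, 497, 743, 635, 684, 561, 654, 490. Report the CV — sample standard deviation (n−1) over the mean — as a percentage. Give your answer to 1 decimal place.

n = 10, Σ = 5828, M = 582.8000
Σ(x−M)² = 99263.600; s = √(99263.600/9) = 105.0204
CV = 105.0204 / 582.8000 = 0.18020 = 18.020%

18.0%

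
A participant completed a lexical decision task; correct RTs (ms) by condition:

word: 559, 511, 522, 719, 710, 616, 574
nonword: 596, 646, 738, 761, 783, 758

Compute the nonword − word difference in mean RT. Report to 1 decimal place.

M(word) = 4211/7 = 601.571
M(nonword) = 4282/6 = 713.667
Difference = 713.667 − 601.571 = 112.095 ms

112.1 ms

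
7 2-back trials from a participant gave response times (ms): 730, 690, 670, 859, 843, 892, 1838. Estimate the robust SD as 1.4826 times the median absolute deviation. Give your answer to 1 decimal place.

Sorted: 670, 690, 730, 843, 859, 892, 1838 → median = 843
|x − 843| sorted: 0, 16, 49, 113, 153, 173, 995 → MAD = 113
Robust SD ≈ 1.4826 × 113 = 167.534

167.5 ms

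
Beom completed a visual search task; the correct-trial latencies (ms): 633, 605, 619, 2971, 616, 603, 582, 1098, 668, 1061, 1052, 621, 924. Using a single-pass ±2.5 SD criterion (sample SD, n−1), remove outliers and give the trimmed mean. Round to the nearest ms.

757 ms

n = 13, ΣRT = 12053, M = 927.154
Σ(x−M)² = 5007189.69; s = √(5007189.69/12) = 645.961
Cutoffs: 927.154 ± 2.5·645.961 → [-687.7, 2542.1]
Outside: 2971 → excluded.
Retained (n=12): Σ = 9082, mean = 9082/12 = 756.833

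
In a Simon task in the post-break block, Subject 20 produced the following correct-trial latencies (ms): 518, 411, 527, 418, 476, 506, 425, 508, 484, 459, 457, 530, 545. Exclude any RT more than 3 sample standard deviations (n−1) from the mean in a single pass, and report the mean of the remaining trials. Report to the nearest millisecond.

482 ms

n = 13, ΣRT = 6264, M = 481.846
Σ(x−M)² = 24425.69; s = √(24425.69/12) = 45.116
Cutoffs: 481.846 ± 3·45.116 → [346.5, 617.2]
No RTs fall outside the cutoffs; all 13 retained. Mean = 6264/13 = 481.846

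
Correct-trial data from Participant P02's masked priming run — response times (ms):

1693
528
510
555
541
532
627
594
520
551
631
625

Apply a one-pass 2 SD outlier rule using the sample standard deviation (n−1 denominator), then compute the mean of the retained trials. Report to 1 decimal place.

564.9 ms

n = 12, ΣRT = 7907, M = 658.917
Σ(x−M)² = 1187560.92; s = √(1187560.92/11) = 328.573
Cutoffs: 658.917 ± 2·328.573 → [1.8, 1316.1]
Outside: 1693 → excluded.
Retained (n=11): Σ = 6214, mean = 6214/11 = 564.909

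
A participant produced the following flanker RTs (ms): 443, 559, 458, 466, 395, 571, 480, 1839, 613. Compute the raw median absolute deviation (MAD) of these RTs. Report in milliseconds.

Sorted: 395, 443, 458, 466, 480, 559, 571, 613, 1839 → median = 480
|x − 480|: 37, 79, 22, 14, 85, 91, 0, 1359, 133
Sorted deviations: 0, 14, 22, 37, 79, 85, 91, 133, 1359 → MAD = 79

79 ms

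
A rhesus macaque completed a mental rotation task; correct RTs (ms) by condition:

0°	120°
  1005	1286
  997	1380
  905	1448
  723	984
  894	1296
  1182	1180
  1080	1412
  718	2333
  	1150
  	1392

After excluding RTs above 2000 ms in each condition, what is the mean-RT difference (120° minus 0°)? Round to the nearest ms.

120°: exclude 2333
M(0°) = 7504/8 = 938.000
M(120°) = 11528/9 = 1280.889
Difference = 1280.889 − 938.000 = 342.889 ms

343 ms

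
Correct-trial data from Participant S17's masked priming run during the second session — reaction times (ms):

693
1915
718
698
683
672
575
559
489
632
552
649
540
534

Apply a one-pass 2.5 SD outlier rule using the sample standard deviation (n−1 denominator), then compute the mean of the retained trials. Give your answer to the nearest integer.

n = 14, ΣRT = 9909, M = 707.786
Σ(x−M)² = 1639138.36; s = √(1639138.36/13) = 355.088
Cutoffs: 707.786 ± 2.5·355.088 → [-179.9, 1595.5]
Outside: 1915 → excluded.
Retained (n=13): Σ = 7994, mean = 7994/13 = 614.923

615 ms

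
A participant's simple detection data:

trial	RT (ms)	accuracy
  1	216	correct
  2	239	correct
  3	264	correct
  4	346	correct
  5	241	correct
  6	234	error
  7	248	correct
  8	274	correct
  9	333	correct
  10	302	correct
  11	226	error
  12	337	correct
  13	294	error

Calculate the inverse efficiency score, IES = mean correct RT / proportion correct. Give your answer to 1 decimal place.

364.0 ms

Correct trials (n=10): 216, 239, 264, 346, 241, 248, 274, 333, 302, 337
Mean correct RT = 2800/10 = 280.0000 ms
Proportion correct = 10/13
IES = 280.0000 / (10/13) = 364.000 ms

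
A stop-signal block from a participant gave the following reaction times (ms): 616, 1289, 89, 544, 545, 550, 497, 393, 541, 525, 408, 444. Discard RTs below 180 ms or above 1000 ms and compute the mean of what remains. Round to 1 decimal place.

Excluded: 89, 1289
Retained (n=10): Σ = 5063
Mean = 5063/10 = 506.3000

506.3 ms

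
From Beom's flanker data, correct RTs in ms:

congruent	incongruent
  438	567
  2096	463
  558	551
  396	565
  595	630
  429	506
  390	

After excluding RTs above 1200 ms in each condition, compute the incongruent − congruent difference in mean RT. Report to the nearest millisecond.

79 ms

congruent: exclude 2096
M(congruent) = 2806/6 = 467.667
M(incongruent) = 3282/6 = 547.000
Difference = 547.000 − 467.667 = 79.333 ms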